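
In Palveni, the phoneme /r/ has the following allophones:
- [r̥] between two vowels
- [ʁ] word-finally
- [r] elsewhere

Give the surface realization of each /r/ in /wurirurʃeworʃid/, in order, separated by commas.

Occurrence 1 (position 3): between two vowels → [r̥].
Occurrence 2 (position 5): between two vowels → [r̥].
Occurrence 3 (position 7): no conditioning environment matches → elsewhere allophone [r].
Occurrence 4 (position 12): no conditioning environment matches → elsewhere allophone [r].

[r̥], [r̥], [r], [r]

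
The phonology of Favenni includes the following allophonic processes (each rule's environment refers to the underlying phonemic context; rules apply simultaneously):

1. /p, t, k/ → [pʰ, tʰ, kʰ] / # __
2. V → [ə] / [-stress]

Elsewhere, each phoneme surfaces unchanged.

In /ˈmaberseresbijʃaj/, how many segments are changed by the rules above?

5

Segments that undergo a rule: /e/ → [ə] (rule 2); /e/ → [ə] (rule 2); /e/ → [ə] (rule 2); /i/ → [ə] (rule 2); /a/ → [ə] (rule 2).
All other segments surface unchanged.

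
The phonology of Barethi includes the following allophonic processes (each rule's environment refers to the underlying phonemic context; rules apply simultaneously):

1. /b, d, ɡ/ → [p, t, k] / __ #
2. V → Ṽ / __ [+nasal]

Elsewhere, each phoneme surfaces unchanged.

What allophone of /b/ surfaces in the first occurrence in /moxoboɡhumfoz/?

[b]

/b/ — between /o/ and /o/; rule 1 does not apply here → [b].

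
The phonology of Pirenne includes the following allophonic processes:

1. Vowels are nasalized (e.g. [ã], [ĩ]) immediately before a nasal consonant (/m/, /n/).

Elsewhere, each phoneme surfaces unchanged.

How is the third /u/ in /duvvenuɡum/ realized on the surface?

/u/ meets the environment for rule 1 (before a nasal consonant) → [ũ].

[ũ]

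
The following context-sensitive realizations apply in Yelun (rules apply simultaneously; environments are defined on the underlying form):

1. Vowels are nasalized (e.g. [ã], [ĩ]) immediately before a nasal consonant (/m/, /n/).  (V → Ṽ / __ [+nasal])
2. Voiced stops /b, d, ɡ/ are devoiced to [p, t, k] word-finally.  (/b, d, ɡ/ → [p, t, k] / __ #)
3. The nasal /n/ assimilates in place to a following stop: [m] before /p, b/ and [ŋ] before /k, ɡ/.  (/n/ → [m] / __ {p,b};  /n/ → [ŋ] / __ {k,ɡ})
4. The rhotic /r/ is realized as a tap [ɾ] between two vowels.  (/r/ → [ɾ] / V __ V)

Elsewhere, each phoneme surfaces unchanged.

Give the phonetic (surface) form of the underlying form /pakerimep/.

/p/ (word-initial): no rule targets it → [p].
/a/ (between /p/ and /k/) is in the target of rule 1 but the environment (before a nasal consonant) is not met → [a].
/k/ (between /a/ and /e/): no rule targets it → [k].
/e/ (between /k/ and /r/): rule 1 targets it, but not before a nasal consonant → unchanged [e].
/r/ (between /e/ and /i/): between two vowels, so rule 4 applies → [ɾ].
/i/ (between /r/ and /m/) occurs before a nasal consonant → [ĩ] by rule 1.
/m/ — not in any rule's target class → [m].
/e/ (between /m/ and /p/) fails the environment for rule 1, so it stays [e].
/p/ (word-final) is unaffected → [p].

[pakeɾĩmep]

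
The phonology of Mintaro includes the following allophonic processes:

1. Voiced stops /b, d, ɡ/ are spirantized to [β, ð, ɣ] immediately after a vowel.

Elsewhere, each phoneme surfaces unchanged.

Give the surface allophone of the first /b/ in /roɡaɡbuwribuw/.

/b/ — between /ɡ/ and /u/; rule 1 does not apply here → [b].

[b]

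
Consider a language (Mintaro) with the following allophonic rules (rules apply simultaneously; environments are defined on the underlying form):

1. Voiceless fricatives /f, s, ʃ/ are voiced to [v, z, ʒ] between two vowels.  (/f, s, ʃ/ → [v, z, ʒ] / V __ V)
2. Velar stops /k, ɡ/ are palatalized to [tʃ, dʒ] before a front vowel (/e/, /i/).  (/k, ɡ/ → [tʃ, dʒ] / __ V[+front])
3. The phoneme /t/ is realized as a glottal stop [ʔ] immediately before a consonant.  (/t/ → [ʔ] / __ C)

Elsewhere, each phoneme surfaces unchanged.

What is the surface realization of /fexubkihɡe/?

[fexubtʃihdʒe]

/f/ (word-initial) is in the target of rule 1 but the environment (between two vowels) is not met → [f].
/e/ (between /f/ and /x/) is unaffected → [e].
/x/ (between /e/ and /u/): no rule targets it → [x].
/u/ (between /x/ and /b/) is unaffected → [u].
/b/ — not in any rule's target class → [b].
/k/ (between /b/ and /i/): before a front vowel, so rule 2 applies → [tʃ].
/i/ stays [i].
/h/ — not in any rule's target class → [h].
/ɡ/ (between /h/ and /e/) occurs before a front vowel → [dʒ] by rule 2.
/e/ (word-final) is unaffected → [e].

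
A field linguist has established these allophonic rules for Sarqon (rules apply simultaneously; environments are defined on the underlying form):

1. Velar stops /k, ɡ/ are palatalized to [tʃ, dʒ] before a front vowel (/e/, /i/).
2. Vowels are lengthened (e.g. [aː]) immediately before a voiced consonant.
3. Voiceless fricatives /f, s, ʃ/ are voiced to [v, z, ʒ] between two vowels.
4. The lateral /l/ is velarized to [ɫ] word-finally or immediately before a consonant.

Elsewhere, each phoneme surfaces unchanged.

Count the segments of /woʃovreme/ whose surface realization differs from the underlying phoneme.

3

Segments that undergo a rule: /ʃ/ → [ʒ] (rule 3); /o/ → [oː] (rule 2); /e/ → [eː] (rule 2).
All other segments surface unchanged.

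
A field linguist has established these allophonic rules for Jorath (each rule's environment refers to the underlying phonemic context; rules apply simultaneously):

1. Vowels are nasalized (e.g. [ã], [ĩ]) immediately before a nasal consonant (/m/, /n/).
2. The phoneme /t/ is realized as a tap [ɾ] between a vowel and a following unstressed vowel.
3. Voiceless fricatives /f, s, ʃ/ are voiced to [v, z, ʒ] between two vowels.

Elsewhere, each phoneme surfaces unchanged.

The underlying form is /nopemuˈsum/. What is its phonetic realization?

[nopẽmuˈzũm]

/o/ (between /n/ and /p/) is in the target of rule 1 but the environment (before a nasal consonant) is not met → [o].
/e/ (between /p/ and /m/) occurs before a nasal consonant → [ẽ] by rule 1.
/u/ (between /m/ and /s/) is in the target of rule 1 but the environment (before a nasal consonant) is not met → [u].
/s/ (between /u/ and /u/): between two vowels, so rule 3 applies → [z].
/u/ (between /s/ and /m/) occurs before a nasal consonant → [ũ] by rule 1.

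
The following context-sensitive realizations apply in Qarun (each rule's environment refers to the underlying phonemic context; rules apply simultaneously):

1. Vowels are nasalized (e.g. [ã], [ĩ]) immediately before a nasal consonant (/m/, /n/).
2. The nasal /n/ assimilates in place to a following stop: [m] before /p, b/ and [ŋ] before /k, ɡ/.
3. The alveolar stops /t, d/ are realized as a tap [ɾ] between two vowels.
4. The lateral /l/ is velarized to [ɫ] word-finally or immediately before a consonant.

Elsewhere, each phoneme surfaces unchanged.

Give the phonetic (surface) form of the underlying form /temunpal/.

/t/ (word-initial) fails the environment for rule 3, so it stays [t].
Rule 1 applies to /e/ (between /t/ and /m/: before a nasal consonant) → [ẽ].
/m/ (between /e/ and /u/) is unaffected → [m].
/u/ (between /m/ and /n/) occurs before a nasal consonant → [ũ] by rule 1.
/n/ (between /u/ and /p/) occurs before a labial or velar stop → [m] by rule 2.
/p/ stays [p].
/a/ — between /p/ and /l/; rule 1 does not apply here → [a].
/l/ — word-final, word-finally or immediately before a consonant — surfaces as [ɫ] (rule 4).

[tẽmũmpaɫ]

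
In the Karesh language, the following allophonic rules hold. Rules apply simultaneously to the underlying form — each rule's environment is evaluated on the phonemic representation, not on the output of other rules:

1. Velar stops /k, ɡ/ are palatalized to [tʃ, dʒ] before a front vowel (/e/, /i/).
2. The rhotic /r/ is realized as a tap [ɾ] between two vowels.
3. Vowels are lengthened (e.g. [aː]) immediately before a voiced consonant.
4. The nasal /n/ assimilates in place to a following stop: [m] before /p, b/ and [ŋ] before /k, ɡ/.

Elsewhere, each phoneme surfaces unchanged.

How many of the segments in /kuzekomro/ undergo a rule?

Segments that undergo a rule: /u/ → [uː] (rule 3); /o/ → [oː] (rule 3).
All other segments surface unchanged.

2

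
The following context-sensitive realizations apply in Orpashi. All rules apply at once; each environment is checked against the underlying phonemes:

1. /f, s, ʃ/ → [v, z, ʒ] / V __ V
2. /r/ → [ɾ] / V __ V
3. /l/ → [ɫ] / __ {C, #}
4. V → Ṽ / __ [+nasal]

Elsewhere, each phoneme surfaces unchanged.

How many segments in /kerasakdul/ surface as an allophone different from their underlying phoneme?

Segments that undergo a rule: /r/ → [ɾ] (rule 2); /s/ → [z] (rule 1); /l/ → [ɫ] (rule 3).
All other segments surface unchanged.

3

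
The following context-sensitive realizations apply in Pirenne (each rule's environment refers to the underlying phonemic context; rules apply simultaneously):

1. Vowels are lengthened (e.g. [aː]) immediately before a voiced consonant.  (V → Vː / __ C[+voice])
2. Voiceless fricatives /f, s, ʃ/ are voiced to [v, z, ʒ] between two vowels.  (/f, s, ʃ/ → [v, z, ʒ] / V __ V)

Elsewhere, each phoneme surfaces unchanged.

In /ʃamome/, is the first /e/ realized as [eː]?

No

/e/ (word-final): rule 1 targets it, but not before a voiced consonant → unchanged [e].
The actual realization is [e], not [eː].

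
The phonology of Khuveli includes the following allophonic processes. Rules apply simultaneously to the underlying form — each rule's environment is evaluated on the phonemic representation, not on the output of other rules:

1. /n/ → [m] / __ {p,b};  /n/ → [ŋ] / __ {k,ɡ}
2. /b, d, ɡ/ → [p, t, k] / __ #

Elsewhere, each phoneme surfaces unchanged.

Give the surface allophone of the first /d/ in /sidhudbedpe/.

/d/ (between /i/ and /h/): rule 2 targets it, but not word-finally → unchanged [d].

[d]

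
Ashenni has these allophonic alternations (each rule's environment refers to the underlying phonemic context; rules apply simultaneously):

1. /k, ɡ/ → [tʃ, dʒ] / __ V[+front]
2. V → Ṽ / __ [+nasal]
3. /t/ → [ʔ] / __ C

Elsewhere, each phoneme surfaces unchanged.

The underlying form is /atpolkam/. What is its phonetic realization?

[aʔpolkãm]

/a/ (word-initial) is in the target of rule 2 but the environment (before a nasal consonant) is not met → [a].
Rule 3 applies to /t/ (between /a/ and /p/: immediately before a consonant) → [ʔ].
/p/ — not in any rule's target class → [p].
/o/ (between /p/ and /l/) is in the target of rule 2 but the environment (before a nasal consonant) is not met → [o].
/l/ (between /o/ and /k/) is unaffected → [l].
/k/ — between /l/ and /a/; rule 1 does not apply here → [k].
/a/ — between /k/ and /m/, before a nasal consonant — surfaces as [ã] (rule 2).
/m/ stays [m].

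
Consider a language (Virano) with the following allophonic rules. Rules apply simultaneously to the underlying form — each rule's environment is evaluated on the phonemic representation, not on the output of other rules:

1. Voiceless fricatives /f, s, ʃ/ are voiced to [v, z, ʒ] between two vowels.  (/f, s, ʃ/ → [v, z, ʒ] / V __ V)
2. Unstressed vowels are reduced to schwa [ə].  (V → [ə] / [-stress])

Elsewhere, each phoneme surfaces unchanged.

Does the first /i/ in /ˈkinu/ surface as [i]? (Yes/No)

Yes

/i/ (between /k/ and /n/): rule 2 targets it, but not in an unstressed syllable → unchanged [i].
The actual realization is [i], which matches [i].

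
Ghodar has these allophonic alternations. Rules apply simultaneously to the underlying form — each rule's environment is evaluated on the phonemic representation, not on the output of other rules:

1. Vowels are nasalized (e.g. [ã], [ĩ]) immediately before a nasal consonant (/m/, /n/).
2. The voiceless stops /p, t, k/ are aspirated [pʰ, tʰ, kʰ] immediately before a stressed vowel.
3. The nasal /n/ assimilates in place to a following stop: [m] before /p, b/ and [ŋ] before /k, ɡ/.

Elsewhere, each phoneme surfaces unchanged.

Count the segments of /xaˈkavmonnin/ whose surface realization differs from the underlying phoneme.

Segments that undergo a rule: /k/ → [kʰ] (rule 2); /o/ → [õ] (rule 1); /i/ → [ĩ] (rule 1).
All other segments surface unchanged.

3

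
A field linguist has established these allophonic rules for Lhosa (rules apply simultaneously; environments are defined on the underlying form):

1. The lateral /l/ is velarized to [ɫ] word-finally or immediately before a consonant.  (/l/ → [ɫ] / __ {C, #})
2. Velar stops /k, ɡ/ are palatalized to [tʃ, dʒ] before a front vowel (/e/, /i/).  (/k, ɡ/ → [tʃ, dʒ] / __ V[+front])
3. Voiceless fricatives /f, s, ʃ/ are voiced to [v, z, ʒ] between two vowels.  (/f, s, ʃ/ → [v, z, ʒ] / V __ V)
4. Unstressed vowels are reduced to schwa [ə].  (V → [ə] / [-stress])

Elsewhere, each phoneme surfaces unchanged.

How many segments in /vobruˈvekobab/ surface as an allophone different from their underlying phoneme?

Segments that undergo a rule: /o/ → [ə] (rule 4); /u/ → [ə] (rule 4); /o/ → [ə] (rule 4); /a/ → [ə] (rule 4).
All other segments surface unchanged.

4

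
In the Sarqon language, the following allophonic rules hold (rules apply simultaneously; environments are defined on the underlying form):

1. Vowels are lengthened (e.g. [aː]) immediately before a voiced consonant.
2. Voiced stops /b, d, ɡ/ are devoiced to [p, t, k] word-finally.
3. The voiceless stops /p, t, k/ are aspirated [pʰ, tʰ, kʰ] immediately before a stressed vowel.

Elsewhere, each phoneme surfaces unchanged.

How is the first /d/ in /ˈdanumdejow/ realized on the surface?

[d]

/d/ (word-initial) is in the target of rule 2 but the environment (word-finally) is not met → [d].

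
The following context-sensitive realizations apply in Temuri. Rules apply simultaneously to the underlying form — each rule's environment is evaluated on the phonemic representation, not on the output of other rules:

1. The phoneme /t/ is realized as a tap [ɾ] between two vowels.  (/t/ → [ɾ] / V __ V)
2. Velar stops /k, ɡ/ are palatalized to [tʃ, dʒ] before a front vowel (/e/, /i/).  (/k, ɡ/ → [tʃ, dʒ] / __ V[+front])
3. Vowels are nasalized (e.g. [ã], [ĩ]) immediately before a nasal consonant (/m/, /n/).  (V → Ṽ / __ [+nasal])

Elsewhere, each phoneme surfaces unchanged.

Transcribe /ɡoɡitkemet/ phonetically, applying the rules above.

/ɡ/ (word-initial) is in the target of rule 2 but the environment (before a front vowel) is not met → [ɡ].
/o/ — between /ɡ/ and /ɡ/; rule 3 does not apply here → [o].
/ɡ/ — between /o/ and /i/, before a front vowel — surfaces as [dʒ] (rule 2).
/i/ (between /ɡ/ and /t/) fails the environment for rule 3, so it stays [i].
/t/ (between /i/ and /k/) fails the environment for rule 1, so it stays [t].
/k/ — between /t/ and /e/, before a front vowel — surfaces as [tʃ] (rule 2).
/e/ — between /k/ and /m/, before a nasal consonant — surfaces as [ẽ] (rule 3).
/e/ — between /m/ and /t/; rule 3 does not apply here → [e].
/t/ (word-final) is in the target of rule 1 but the environment (between two vowels) is not met → [t].

[ɡodʒittʃẽmet]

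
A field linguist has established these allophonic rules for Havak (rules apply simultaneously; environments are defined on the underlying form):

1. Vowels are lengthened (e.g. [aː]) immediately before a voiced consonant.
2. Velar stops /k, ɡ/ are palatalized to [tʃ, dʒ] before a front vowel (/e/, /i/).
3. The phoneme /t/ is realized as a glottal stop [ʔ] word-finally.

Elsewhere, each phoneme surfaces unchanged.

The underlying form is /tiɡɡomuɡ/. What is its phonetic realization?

[tiːɡɡoːmuːɡ]

/t/ — word-initial; rule 3 does not apply here → [t].
/i/ (between /t/ and /ɡ/): before a voiced consonant, so rule 1 applies → [iː].
/ɡ/ (between /i/ and /ɡ/) is in the target of rule 2 but the environment (before a front vowel) is not met → [ɡ].
/ɡ/ — between /ɡ/ and /o/; rule 2 does not apply here → [ɡ].
Rule 1 applies to /o/ (between /ɡ/ and /m/: before a voiced consonant) → [oː].
/u/ meets the environment for rule 1 (before a voiced consonant) → [uː].
/ɡ/ (word-final) fails the environment for rule 2, so it stays [ɡ].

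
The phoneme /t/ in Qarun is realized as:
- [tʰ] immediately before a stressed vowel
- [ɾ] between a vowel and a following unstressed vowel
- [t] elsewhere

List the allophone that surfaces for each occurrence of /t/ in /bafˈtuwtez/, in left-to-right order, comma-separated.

[tʰ], [t]

Occurrence 1 (position 4): immediately before a stressed vowel → [tʰ].
Occurrence 2 (position 7): no conditioning environment matches → elsewhere allophone [t].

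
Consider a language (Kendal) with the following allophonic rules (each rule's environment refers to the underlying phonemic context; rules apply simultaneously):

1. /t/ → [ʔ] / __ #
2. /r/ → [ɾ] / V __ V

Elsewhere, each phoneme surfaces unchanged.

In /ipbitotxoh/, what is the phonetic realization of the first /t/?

/t/ (between /i/ and /o/): rule 1 targets it, but not word-finally → unchanged [t].

[t]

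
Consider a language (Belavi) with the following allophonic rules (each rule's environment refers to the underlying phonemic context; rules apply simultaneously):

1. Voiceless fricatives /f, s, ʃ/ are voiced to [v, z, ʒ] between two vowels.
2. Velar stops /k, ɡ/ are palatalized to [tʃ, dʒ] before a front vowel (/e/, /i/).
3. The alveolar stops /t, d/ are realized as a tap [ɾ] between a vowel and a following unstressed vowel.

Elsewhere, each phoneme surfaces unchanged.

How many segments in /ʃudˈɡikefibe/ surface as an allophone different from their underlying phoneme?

3

Segments that undergo a rule: /ɡ/ → [dʒ] (rule 2); /k/ → [tʃ] (rule 2); /f/ → [v] (rule 1).
All other segments surface unchanged.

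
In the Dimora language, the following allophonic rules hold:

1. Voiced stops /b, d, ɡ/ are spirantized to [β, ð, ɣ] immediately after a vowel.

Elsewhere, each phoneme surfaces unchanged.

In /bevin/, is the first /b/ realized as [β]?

No

/b/ (word-initial) is in the target of rule 1 but the environment (immediately after a vowel) is not met → [b].
The actual realization is [b], not [β].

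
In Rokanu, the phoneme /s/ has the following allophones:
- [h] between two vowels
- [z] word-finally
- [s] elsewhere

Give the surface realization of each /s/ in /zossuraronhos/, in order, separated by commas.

[s], [s], [z]

Occurrence 1 (position 3): no conditioning environment matches → elsewhere allophone [s].
Occurrence 2 (position 4): no conditioning environment matches → elsewhere allophone [s].
Occurrence 3 (position 13): word-finally → [z].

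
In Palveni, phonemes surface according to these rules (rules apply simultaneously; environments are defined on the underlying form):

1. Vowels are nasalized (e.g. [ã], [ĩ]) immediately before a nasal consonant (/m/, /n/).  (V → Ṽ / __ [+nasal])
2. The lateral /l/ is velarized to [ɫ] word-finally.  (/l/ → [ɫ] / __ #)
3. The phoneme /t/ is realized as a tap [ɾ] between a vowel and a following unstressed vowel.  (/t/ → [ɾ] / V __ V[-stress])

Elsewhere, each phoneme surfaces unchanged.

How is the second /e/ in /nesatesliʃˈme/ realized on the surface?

/e/ (between /t/ and /s/) fails the environment for rule 1, so it stays [e].

[e]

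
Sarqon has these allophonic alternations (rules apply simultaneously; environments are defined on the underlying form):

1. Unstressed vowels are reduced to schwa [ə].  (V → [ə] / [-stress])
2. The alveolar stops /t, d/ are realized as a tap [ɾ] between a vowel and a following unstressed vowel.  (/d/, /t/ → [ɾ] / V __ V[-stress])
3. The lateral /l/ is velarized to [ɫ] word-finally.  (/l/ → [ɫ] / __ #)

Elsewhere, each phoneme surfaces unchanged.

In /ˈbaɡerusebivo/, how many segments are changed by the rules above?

5

Segments that undergo a rule: /e/ → [ə] (rule 1); /u/ → [ə] (rule 1); /e/ → [ə] (rule 1); /i/ → [ə] (rule 1); /o/ → [ə] (rule 1).
All other segments surface unchanged.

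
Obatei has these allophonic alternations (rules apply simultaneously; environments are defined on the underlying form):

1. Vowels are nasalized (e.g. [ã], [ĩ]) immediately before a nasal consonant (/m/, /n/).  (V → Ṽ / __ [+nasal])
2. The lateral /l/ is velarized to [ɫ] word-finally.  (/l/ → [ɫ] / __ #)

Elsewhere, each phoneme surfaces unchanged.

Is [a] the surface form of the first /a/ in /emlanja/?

No

/a/ meets the environment for rule 1 (before a nasal consonant) → [ã].
The actual realization is [ã], not [a].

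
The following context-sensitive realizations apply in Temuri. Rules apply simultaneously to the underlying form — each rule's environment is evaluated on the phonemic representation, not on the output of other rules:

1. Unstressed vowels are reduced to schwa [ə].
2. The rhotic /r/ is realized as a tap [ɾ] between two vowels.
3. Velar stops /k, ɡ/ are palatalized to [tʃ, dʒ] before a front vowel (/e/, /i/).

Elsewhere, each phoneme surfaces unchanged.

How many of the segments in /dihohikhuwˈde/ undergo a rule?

Segments that undergo a rule: /i/ → [ə] (rule 1); /o/ → [ə] (rule 1); /i/ → [ə] (rule 1); /u/ → [ə] (rule 1).
All other segments surface unchanged.

4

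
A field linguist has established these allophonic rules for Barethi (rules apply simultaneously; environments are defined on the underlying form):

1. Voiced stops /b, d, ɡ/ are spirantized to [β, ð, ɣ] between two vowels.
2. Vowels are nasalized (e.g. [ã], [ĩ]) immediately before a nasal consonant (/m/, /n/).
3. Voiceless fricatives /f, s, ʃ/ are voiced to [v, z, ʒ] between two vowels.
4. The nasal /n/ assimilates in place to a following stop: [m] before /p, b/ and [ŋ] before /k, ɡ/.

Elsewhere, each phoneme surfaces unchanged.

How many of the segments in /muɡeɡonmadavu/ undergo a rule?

4

Segments that undergo a rule: /ɡ/ → [ɣ] (rule 1); /ɡ/ → [ɣ] (rule 1); /o/ → [õ] (rule 2); /d/ → [ð] (rule 1).
All other segments surface unchanged.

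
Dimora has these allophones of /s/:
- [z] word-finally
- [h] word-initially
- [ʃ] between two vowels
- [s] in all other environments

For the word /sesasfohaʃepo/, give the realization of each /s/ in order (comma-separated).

[h], [ʃ], [s]

Occurrence 1 (position 1): word-initially → [h].
Occurrence 2 (position 3): between two vowels → [ʃ].
Occurrence 3 (position 5): no conditioning environment matches → elsewhere allophone [s].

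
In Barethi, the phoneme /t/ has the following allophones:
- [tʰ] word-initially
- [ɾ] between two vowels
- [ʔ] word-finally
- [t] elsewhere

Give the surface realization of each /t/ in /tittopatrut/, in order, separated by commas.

[tʰ], [t], [t], [t], [ʔ]

Occurrence 1 (position 1): word-initially → [tʰ].
Occurrence 2 (position 3): no conditioning environment matches → elsewhere allophone [t].
Occurrence 3 (position 4): no conditioning environment matches → elsewhere allophone [t].
Occurrence 4 (position 8): no conditioning environment matches → elsewhere allophone [t].
Occurrence 5 (position 11): word-finally → [ʔ].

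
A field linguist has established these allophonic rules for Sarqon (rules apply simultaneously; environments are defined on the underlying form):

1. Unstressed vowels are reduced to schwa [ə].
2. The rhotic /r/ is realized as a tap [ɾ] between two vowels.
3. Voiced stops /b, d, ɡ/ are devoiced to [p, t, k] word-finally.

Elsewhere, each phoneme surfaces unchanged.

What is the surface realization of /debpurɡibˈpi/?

/d/ (word-initial): rule 3 targets it, but not word-finally → unchanged [d].
Rule 1 applies to /e/ (between /d/ and /b/: in an unstressed syllable) → [ə].
/b/ (between /e/ and /p/) is in the target of rule 3 but the environment (word-finally) is not met → [b].
/p/ — not in any rule's target class → [p].
/u/ (between /p/ and /r/): in an unstressed syllable, so rule 1 applies → [ə].
/r/ (between /u/ and /ɡ/): rule 2 targets it, but not between two vowels → unchanged [r].
/ɡ/ (between /r/ and /i/): rule 3 targets it, but not word-finally → unchanged [ɡ].
/i/ (between /ɡ/ and /b/): in an unstressed syllable, so rule 1 applies → [ə].
/b/ (between /i/ and /p/) fails the environment for rule 3, so it stays [b].
/p/ (between /b/ and /i/): no rule targets it → [p].
/i/ (word-final): rule 1 targets it, but not in an unstressed syllable → unchanged [i].

[dəbpərɡəbˈpi]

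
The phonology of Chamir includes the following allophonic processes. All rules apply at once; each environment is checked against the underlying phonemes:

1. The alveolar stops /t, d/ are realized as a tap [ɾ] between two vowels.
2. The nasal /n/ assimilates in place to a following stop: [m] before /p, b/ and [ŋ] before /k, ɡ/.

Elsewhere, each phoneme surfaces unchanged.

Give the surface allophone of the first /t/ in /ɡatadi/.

[ɾ]

/t/ meets the environment for rule 1 (between two vowels) → [ɾ].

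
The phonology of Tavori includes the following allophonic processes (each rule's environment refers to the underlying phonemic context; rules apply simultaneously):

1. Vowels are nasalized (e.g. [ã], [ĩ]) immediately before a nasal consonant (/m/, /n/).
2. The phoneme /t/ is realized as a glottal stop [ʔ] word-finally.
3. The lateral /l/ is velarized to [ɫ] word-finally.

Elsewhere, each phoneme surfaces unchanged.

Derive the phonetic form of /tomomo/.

/t/ — word-initial; rule 2 does not apply here → [t].
/o/ (between /t/ and /m/): before a nasal consonant, so rule 1 applies → [õ].
/m/ (between /o/ and /o/): no rule targets it → [m].
/o/ (between /m/ and /m/): before a nasal consonant, so rule 1 applies → [õ].
/m/ (between /o/ and /o/): no rule targets it → [m].
/o/ (word-final) is in the target of rule 1 but the environment (before a nasal consonant) is not met → [o].

[tõmõmo]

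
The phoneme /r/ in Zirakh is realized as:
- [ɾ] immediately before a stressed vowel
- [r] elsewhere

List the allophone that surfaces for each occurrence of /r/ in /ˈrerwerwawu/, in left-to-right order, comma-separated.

[ɾ], [r], [r]

Occurrence 1 (position 1): immediately before a stressed vowel → [ɾ].
Occurrence 2 (position 3): no conditioning environment matches → elsewhere allophone [r].
Occurrence 3 (position 6): no conditioning environment matches → elsewhere allophone [r].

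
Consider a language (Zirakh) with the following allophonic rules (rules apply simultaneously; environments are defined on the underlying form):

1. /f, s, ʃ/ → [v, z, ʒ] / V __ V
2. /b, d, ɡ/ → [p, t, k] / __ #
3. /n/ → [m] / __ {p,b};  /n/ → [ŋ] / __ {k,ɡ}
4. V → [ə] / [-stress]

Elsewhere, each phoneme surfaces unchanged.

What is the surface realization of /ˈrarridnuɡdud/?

[ˈrarrədnəɡdət]

/r/ (word-initial): no rule targets it → [r].
/a/ — between /r/ and /r/; rule 4 does not apply here → [a].
/r/ stays [r].
/r/ stays [r].
Rule 4 applies to /i/ (between /r/ and /d/: in an unstressed syllable) → [ə].
/d/ (between /i/ and /n/) fails the environment for rule 2, so it stays [d].
/n/ (between /d/ and /u/) fails the environment for rule 3, so it stays [n].
/u/ — between /n/ and /ɡ/, in an unstressed syllable — surfaces as [ə] (rule 4).
/ɡ/ — between /u/ and /d/; rule 2 does not apply here → [ɡ].
/d/ — between /ɡ/ and /u/; rule 2 does not apply here → [d].
Rule 4 applies to /u/ (between /d/ and /d/: in an unstressed syllable) → [ə].
/d/ — word-final, word-finally — surfaces as [t] (rule 2).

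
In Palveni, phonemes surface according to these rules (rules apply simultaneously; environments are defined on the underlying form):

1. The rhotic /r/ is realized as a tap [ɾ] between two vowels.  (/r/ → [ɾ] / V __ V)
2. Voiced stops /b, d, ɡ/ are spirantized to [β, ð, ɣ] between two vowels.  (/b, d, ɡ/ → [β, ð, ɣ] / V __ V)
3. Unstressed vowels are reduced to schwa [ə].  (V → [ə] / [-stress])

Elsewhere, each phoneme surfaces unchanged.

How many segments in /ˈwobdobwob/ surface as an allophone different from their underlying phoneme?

Segments that undergo a rule: /o/ → [ə] (rule 3); /o/ → [ə] (rule 3).
All other segments surface unchanged.

2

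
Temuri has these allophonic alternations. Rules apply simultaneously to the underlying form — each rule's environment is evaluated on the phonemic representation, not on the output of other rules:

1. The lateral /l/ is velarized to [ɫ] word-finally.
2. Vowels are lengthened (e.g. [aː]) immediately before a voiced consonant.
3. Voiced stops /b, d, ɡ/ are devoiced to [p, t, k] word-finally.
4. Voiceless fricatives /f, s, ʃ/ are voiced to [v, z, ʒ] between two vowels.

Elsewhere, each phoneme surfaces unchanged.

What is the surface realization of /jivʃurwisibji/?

[jiːvʃuːrwiziːbji]

Rule 2 applies to /i/ (between /j/ and /v/: before a voiced consonant) → [iː].
/ʃ/ (between /v/ and /u/): rule 4 targets it, but not between two vowels → unchanged [ʃ].
/u/ — between /ʃ/ and /r/, before a voiced consonant — surfaces as [uː] (rule 2).
/i/ (between /w/ and /s/) is in the target of rule 2 but the environment (before a voiced consonant) is not met → [i].
/s/ meets the environment for rule 4 (between two vowels) → [z].
Rule 2 applies to /i/ (between /s/ and /b/: before a voiced consonant) → [iː].
/b/ (between /i/ and /j/) is in the target of rule 3 but the environment (word-finally) is not met → [b].
/i/ — word-final; rule 2 does not apply here → [i].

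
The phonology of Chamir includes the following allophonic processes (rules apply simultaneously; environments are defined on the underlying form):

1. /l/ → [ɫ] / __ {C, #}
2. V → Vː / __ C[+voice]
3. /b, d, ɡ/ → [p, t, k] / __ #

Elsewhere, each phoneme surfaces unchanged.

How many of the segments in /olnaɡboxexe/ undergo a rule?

3

Segments that undergo a rule: /o/ → [oː] (rule 2); /l/ → [ɫ] (rule 1); /a/ → [aː] (rule 2).
All other segments surface unchanged.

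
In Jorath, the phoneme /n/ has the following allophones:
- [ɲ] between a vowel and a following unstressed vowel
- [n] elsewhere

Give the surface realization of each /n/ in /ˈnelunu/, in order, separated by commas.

Occurrence 1 (position 1): no conditioning environment matches → elsewhere allophone [n].
Occurrence 2 (position 5): between a vowel and a following unstressed vowel → [ɲ].

[n], [ɲ]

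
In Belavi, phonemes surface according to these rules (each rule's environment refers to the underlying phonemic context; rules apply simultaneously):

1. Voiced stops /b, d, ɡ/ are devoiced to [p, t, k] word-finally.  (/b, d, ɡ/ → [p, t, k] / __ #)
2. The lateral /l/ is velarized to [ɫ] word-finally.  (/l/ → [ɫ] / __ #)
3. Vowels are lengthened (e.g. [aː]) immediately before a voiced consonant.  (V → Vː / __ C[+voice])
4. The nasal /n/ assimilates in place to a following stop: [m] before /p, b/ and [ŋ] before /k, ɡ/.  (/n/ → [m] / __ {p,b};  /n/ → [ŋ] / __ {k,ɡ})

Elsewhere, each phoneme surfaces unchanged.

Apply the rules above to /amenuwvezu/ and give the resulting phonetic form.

/a/ (word-initial) occurs before a voiced consonant → [aː] by rule 3.
/m/ — not in any rule's target class → [m].
/e/ (between /m/ and /n/) occurs before a voiced consonant → [eː] by rule 3.
/n/ (between /e/ and /u/): rule 4 targets it, but not before a labial or velar stop → unchanged [n].
/u/ (between /n/ and /w/) occurs before a voiced consonant → [uː] by rule 3.
/w/ (between /u/ and /v/): no rule targets it → [w].
/v/ (between /w/ and /e/): no rule targets it → [v].
/e/ (between /v/ and /z/): before a voiced consonant, so rule 3 applies → [eː].
/z/ — not in any rule's target class → [z].
/u/ (word-final): rule 3 targets it, but not before a voiced consonant → unchanged [u].

[aːmeːnuːwveːzu]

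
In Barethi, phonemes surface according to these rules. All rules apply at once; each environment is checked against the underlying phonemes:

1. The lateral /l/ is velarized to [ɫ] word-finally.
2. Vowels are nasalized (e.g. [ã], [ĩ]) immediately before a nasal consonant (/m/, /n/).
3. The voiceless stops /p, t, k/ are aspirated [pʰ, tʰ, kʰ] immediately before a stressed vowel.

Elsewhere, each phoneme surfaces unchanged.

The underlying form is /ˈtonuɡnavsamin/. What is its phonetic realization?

[ˈtʰõnuɡnavsãmĩn]

/t/ (word-initial): immediately before a stressed vowel, so rule 3 applies → [tʰ].
Rule 2 applies to /o/ (between /t/ and /n/: before a nasal consonant) → [õ].
/n/ (between /o/ and /u/): no rule targets it → [n].
/u/ (between /n/ and /ɡ/) fails the environment for rule 2, so it stays [u].
/ɡ/ stays [ɡ].
/n/ (between /ɡ/ and /a/) is unaffected → [n].
/a/ (between /n/ and /v/) is in the target of rule 2 but the environment (before a nasal consonant) is not met → [a].
/v/ (between /a/ and /s/) is unaffected → [v].
/s/ (between /v/ and /a/) is unaffected → [s].
/a/ (between /s/ and /m/): before a nasal consonant, so rule 2 applies → [ã].
/m/ — not in any rule's target class → [m].
/i/ meets the environment for rule 2 (before a nasal consonant) → [ĩ].
/n/ stays [n].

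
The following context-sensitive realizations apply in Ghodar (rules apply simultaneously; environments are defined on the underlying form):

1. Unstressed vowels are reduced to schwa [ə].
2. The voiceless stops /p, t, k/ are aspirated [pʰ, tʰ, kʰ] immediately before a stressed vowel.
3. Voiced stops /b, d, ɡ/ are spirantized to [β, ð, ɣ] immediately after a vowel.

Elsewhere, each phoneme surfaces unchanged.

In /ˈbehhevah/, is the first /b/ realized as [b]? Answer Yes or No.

/b/ (word-initial): rule 3 targets it, but not immediately after a vowel → unchanged [b].
The actual realization is [b], which matches [b].

Yes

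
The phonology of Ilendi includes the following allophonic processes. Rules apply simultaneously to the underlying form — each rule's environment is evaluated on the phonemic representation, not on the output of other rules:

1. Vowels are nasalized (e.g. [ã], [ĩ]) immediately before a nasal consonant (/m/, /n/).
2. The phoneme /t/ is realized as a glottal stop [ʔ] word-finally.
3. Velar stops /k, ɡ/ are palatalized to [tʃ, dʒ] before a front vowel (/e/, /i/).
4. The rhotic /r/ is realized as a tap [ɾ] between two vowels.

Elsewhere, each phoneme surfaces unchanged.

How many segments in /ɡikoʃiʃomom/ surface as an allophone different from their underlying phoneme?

3

Segments that undergo a rule: /ɡ/ → [dʒ] (rule 3); /o/ → [õ] (rule 1); /o/ → [õ] (rule 1).
All other segments surface unchanged.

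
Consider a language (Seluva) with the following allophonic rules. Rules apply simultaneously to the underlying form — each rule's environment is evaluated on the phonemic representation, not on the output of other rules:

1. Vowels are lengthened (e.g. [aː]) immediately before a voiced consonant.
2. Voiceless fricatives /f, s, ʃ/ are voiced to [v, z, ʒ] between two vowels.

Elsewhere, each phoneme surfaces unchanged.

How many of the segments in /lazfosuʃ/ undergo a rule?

2

Segments that undergo a rule: /a/ → [aː] (rule 1); /s/ → [z] (rule 2).
All other segments surface unchanged.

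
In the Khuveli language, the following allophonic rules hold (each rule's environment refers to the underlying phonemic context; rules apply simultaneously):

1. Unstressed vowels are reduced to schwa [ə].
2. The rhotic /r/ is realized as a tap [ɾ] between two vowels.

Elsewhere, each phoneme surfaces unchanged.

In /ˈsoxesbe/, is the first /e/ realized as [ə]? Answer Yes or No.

/e/ — between /x/ and /s/, in an unstressed syllable — surfaces as [ə] (rule 1).
The actual realization is [ə], which matches [ə].

Yes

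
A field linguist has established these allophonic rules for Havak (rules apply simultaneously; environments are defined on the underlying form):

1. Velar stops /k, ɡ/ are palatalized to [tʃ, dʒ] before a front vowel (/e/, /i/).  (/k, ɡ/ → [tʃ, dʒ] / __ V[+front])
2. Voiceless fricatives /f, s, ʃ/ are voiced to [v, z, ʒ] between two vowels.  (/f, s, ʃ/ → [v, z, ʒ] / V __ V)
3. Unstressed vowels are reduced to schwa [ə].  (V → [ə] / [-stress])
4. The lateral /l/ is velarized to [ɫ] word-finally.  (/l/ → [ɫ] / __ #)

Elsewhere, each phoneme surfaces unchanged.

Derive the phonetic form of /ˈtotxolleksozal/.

[ˈtotxəlləksəzəɫ]

/t/ (word-initial): no rule targets it → [t].
/o/ — between /t/ and /t/; rule 3 does not apply here → [o].
/t/ stays [t].
/x/ stays [x].
/o/ meets the environment for rule 3 (in an unstressed syllable) → [ə].
/l/ (between /o/ and /l/) is in the target of rule 4 but the environment (word-finally) is not met → [l].
/l/ (between /l/ and /e/): rule 4 targets it, but not word-finally → unchanged [l].
/e/ meets the environment for rule 3 (in an unstressed syllable) → [ə].
/k/ (between /e/ and /s/) fails the environment for rule 1, so it stays [k].
/s/ (between /k/ and /o/) fails the environment for rule 2, so it stays [s].
/o/ — between /s/ and /z/, in an unstressed syllable — surfaces as [ə] (rule 3).
/z/ stays [z].
/a/ (between /z/ and /l/): in an unstressed syllable, so rule 3 applies → [ə].
/l/ meets the environment for rule 4 (word-finally) → [ɫ].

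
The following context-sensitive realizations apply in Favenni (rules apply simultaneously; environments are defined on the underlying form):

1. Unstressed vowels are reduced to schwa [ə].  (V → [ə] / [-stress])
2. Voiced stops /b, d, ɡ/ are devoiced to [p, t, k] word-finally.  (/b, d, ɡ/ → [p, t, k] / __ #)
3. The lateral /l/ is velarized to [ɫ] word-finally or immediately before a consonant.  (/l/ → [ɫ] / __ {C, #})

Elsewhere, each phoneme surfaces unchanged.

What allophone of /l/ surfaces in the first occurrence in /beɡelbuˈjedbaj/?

[ɫ]

/l/ (between /e/ and /b/) occurs word-finally or immediately before a consonant → [ɫ] by rule 3.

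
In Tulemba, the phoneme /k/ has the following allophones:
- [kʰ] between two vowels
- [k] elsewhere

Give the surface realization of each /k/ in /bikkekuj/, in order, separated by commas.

Occurrence 1 (position 3): no conditioning environment matches → elsewhere allophone [k].
Occurrence 2 (position 4): no conditioning environment matches → elsewhere allophone [k].
Occurrence 3 (position 6): between two vowels → [kʰ].

[k], [k], [kʰ]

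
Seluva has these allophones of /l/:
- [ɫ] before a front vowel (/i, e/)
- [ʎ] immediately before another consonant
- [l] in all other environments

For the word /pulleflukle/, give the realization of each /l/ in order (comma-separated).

[ʎ], [ɫ], [l], [ɫ]

Occurrence 1 (position 3): immediately before another consonant → [ʎ].
Occurrence 2 (position 4): before a front vowel (/i, e/) → [ɫ].
Occurrence 3 (position 7): no conditioning environment matches → elsewhere allophone [l].
Occurrence 4 (position 10): before a front vowel (/i, e/) → [ɫ].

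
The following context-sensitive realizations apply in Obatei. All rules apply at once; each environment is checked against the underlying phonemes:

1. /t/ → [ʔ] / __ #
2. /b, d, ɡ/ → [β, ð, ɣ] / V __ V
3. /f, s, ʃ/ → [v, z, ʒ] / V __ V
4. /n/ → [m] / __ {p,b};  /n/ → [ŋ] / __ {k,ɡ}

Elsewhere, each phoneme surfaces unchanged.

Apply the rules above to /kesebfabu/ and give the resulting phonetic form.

[kezebfaβu]

/k/ (word-initial): no rule targets it → [k].
/e/ stays [e].
/s/ (between /e/ and /e/): between two vowels, so rule 3 applies → [z].
/e/ (between /s/ and /b/): no rule targets it → [e].
/b/ (between /e/ and /f/): rule 2 targets it, but not between two vowels → unchanged [b].
/f/ (between /b/ and /a/): rule 3 targets it, but not between two vowels → unchanged [f].
/a/ (between /f/ and /b/): no rule targets it → [a].
/b/ meets the environment for rule 2 (between two vowels) → [β].
/u/ (word-final) is unaffected → [u].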